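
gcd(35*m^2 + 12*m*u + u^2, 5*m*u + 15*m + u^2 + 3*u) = 5*m + u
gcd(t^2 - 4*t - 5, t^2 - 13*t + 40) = t - 5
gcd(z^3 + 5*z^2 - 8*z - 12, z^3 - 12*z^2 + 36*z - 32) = z - 2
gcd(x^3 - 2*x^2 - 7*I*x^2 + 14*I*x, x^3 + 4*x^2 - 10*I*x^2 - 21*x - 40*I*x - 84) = x - 7*I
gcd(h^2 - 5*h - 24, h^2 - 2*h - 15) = h + 3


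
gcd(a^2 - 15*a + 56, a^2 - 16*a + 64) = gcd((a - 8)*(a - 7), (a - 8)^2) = a - 8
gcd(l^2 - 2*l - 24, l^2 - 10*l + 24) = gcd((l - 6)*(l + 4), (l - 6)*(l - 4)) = l - 6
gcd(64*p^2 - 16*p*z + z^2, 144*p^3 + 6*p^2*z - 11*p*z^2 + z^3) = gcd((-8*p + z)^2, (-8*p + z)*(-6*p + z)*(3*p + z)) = -8*p + z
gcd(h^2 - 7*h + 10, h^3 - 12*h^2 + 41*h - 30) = h - 5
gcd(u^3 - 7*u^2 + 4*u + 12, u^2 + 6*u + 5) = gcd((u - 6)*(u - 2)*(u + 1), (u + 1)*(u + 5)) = u + 1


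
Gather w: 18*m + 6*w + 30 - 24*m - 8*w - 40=-6*m - 2*w - 10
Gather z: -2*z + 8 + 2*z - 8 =0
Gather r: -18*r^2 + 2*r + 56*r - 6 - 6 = -18*r^2 + 58*r - 12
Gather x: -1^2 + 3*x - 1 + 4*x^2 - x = 4*x^2 + 2*x - 2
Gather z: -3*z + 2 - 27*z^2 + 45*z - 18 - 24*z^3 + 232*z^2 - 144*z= -24*z^3 + 205*z^2 - 102*z - 16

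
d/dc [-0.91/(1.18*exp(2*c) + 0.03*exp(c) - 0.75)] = (2.1476*exp(c) + 0.0273)*exp(c)/(1.18*exp(2*c) + 0.03*exp(c) - 0.75)^2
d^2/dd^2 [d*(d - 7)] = 2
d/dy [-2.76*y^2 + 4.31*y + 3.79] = 4.31 - 5.52*y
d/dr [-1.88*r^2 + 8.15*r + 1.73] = 8.15 - 3.76*r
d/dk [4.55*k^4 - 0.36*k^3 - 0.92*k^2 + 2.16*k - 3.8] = 18.2*k^3 - 1.08*k^2 - 1.84*k + 2.16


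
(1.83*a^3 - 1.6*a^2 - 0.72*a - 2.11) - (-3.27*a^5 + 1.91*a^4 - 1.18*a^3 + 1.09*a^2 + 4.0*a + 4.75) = 3.27*a^5 - 1.91*a^4 + 3.01*a^3 - 2.69*a^2 - 4.72*a - 6.86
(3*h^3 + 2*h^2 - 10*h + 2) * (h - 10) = 3*h^4 - 28*h^3 - 30*h^2 + 102*h - 20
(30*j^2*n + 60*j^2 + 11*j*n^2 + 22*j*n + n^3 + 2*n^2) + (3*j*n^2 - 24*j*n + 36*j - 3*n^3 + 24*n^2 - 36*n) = 30*j^2*n + 60*j^2 + 14*j*n^2 - 2*j*n + 36*j - 2*n^3 + 26*n^2 - 36*n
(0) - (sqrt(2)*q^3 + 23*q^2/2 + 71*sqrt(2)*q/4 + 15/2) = -sqrt(2)*q^3 - 23*q^2/2 - 71*sqrt(2)*q/4 - 15/2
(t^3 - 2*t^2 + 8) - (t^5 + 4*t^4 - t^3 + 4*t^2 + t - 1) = -t^5 - 4*t^4 + 2*t^3 - 6*t^2 - t + 9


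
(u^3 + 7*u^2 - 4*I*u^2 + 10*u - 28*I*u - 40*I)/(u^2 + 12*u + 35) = (u^2 + u*(2 - 4*I) - 8*I)/(u + 7)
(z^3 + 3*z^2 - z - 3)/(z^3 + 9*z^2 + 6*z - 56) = (z^3 + 3*z^2 - z - 3)/(z^3 + 9*z^2 + 6*z - 56)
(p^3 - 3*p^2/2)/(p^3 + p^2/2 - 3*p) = p/(p + 2)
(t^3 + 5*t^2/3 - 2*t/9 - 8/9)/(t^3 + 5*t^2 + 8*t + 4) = (9*t^2 + 6*t - 8)/(9*(t^2 + 4*t + 4))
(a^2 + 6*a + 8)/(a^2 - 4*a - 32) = (a + 2)/(a - 8)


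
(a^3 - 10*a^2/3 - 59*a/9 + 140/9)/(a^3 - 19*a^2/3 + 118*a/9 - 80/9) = (3*a^2 - 5*a - 28)/(3*a^2 - 14*a + 16)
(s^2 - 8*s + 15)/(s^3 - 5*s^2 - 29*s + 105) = (s - 5)/(s^2 - 2*s - 35)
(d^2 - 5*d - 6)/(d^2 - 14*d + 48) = (d + 1)/(d - 8)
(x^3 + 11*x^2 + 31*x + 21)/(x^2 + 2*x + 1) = (x^2 + 10*x + 21)/(x + 1)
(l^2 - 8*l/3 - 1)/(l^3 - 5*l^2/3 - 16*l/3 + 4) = (3*l + 1)/(3*l^2 + 4*l - 4)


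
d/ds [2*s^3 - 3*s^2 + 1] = 6*s*(s - 1)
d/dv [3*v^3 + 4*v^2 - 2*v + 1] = 9*v^2 + 8*v - 2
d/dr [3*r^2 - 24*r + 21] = 6*r - 24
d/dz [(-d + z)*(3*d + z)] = 2*d + 2*z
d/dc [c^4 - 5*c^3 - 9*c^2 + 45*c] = 4*c^3 - 15*c^2 - 18*c + 45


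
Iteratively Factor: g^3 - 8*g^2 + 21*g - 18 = (g - 2)*(g^2 - 6*g + 9) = (g - 3)*(g - 2)*(g - 3)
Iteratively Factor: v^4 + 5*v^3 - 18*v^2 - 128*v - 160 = (v + 2)*(v^3 + 3*v^2 - 24*v - 80) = (v + 2)*(v + 4)*(v^2 - v - 20) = (v + 2)*(v + 4)^2*(v - 5)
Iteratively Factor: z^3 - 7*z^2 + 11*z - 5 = (z - 1)*(z^2 - 6*z + 5) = (z - 1)^2*(z - 5)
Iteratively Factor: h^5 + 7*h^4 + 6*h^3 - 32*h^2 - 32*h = (h + 4)*(h^4 + 3*h^3 - 6*h^2 - 8*h) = h*(h + 4)*(h^3 + 3*h^2 - 6*h - 8) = h*(h + 1)*(h + 4)*(h^2 + 2*h - 8) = h*(h - 2)*(h + 1)*(h + 4)*(h + 4)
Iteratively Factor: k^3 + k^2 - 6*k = (k + 3)*(k^2 - 2*k) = (k - 2)*(k + 3)*(k)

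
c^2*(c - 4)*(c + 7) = c^4 + 3*c^3 - 28*c^2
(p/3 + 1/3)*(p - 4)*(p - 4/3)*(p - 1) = p^4/3 - 16*p^3/9 + 13*p^2/9 + 16*p/9 - 16/9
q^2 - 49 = (q - 7)*(q + 7)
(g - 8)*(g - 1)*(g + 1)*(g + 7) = g^4 - g^3 - 57*g^2 + g + 56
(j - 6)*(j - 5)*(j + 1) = j^3 - 10*j^2 + 19*j + 30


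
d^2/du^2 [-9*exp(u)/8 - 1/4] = -9*exp(u)/8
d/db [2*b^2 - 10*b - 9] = 4*b - 10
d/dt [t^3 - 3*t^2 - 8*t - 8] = 3*t^2 - 6*t - 8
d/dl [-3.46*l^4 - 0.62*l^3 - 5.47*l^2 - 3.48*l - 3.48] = -13.84*l^3 - 1.86*l^2 - 10.94*l - 3.48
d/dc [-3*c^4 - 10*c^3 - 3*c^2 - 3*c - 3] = -12*c^3 - 30*c^2 - 6*c - 3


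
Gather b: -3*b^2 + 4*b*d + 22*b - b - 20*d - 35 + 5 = -3*b^2 + b*(4*d + 21) - 20*d - 30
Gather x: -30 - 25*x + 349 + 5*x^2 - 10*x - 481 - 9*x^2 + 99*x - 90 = -4*x^2 + 64*x - 252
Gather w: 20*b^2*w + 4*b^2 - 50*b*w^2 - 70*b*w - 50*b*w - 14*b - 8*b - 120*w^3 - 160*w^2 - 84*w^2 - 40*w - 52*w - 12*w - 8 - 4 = 4*b^2 - 22*b - 120*w^3 + w^2*(-50*b - 244) + w*(20*b^2 - 120*b - 104) - 12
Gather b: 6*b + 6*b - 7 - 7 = 12*b - 14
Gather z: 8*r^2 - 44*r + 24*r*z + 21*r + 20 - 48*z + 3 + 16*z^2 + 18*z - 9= 8*r^2 - 23*r + 16*z^2 + z*(24*r - 30) + 14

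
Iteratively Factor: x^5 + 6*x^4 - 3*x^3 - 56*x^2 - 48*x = (x + 4)*(x^4 + 2*x^3 - 11*x^2 - 12*x) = (x + 1)*(x + 4)*(x^3 + x^2 - 12*x) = (x + 1)*(x + 4)^2*(x^2 - 3*x) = (x - 3)*(x + 1)*(x + 4)^2*(x)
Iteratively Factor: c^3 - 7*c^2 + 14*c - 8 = (c - 4)*(c^2 - 3*c + 2) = (c - 4)*(c - 2)*(c - 1)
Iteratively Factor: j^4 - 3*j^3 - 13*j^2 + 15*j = (j)*(j^3 - 3*j^2 - 13*j + 15) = j*(j + 3)*(j^2 - 6*j + 5) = j*(j - 5)*(j + 3)*(j - 1)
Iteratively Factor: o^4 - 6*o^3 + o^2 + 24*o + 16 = (o - 4)*(o^3 - 2*o^2 - 7*o - 4) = (o - 4)^2*(o^2 + 2*o + 1) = (o - 4)^2*(o + 1)*(o + 1)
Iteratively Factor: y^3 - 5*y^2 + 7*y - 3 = (y - 1)*(y^2 - 4*y + 3) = (y - 1)^2*(y - 3)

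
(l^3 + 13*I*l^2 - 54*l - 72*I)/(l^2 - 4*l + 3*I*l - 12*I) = (l^2 + 10*I*l - 24)/(l - 4)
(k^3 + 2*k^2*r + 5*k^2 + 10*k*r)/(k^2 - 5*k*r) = (k^2 + 2*k*r + 5*k + 10*r)/(k - 5*r)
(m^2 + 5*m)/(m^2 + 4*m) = (m + 5)/(m + 4)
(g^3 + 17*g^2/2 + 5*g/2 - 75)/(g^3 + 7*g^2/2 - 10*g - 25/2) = (g + 6)/(g + 1)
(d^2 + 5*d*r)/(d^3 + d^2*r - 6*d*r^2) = (d + 5*r)/(d^2 + d*r - 6*r^2)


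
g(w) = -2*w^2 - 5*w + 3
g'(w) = -4*w - 5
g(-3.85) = -7.40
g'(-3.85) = 10.40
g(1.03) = -4.27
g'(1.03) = -9.12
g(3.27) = -34.74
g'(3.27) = -18.08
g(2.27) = -18.66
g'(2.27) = -14.08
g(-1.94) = 5.17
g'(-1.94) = 2.76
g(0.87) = -2.86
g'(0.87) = -8.48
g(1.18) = -5.68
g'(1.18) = -9.72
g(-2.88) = 0.81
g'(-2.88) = 6.52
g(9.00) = -204.00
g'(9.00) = -41.00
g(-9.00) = -114.00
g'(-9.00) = 31.00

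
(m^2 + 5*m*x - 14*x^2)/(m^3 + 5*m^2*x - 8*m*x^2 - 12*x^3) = (m + 7*x)/(m^2 + 7*m*x + 6*x^2)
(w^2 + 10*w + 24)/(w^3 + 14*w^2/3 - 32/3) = 3*(w + 6)/(3*w^2 + 2*w - 8)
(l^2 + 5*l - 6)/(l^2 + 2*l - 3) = (l + 6)/(l + 3)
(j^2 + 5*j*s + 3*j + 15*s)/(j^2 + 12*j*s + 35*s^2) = (j + 3)/(j + 7*s)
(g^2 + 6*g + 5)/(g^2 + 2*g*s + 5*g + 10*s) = (g + 1)/(g + 2*s)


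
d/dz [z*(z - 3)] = 2*z - 3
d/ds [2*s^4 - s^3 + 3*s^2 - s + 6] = 8*s^3 - 3*s^2 + 6*s - 1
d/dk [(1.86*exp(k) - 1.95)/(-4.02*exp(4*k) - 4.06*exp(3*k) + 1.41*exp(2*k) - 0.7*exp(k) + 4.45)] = (22.4316*exp(4*k) - 16.2528*exp(3*k) - 26.3736*exp(2*k) + 5.499*exp(k) + 6.912)*exp(k)/(16.1604*exp(8*k) + 32.6424*exp(7*k) + 5.1472*exp(6*k) - 5.8212*exp(5*k) - 28.1059*exp(4*k) - 38.108*exp(3*k) + 13.039*exp(2*k) - 6.23*exp(k) + 19.8025)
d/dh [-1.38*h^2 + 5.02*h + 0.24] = 5.02 - 2.76*h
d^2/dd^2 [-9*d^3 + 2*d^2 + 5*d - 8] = 4 - 54*d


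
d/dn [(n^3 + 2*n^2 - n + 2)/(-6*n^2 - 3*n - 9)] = (-2*n^4 - 2*n^3 - 13*n^2 - 4*n + 5)/(3*(4*n^4 + 4*n^3 + 13*n^2 + 6*n + 9))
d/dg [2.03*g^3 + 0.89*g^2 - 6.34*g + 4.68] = 6.09*g^2 + 1.78*g - 6.34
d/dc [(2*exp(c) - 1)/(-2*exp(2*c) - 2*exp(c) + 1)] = 4*(exp(c) - 1)*exp(2*c)/(4*exp(4*c) + 8*exp(3*c) - 4*exp(c) + 1)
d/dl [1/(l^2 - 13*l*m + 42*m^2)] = (-2*l + 13*m)/(l^2 - 13*l*m + 42*m^2)^2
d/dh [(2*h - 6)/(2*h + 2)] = 4/(h + 1)^2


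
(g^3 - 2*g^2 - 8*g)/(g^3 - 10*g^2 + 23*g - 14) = g*(g^2 - 2*g - 8)/(g^3 - 10*g^2 + 23*g - 14)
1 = 1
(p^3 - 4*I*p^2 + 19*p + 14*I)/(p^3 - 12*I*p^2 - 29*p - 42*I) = (p + 2*I)/(p - 6*I)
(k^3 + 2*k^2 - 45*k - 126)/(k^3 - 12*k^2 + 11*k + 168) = (k + 6)/(k - 8)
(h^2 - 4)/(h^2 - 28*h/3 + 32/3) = 3*(h^2 - 4)/(3*h^2 - 28*h + 32)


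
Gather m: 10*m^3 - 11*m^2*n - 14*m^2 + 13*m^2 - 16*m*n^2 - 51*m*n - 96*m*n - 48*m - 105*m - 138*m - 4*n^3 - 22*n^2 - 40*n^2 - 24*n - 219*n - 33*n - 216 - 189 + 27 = 10*m^3 + m^2*(-11*n - 1) + m*(-16*n^2 - 147*n - 291) - 4*n^3 - 62*n^2 - 276*n - 378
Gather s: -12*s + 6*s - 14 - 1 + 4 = -6*s - 11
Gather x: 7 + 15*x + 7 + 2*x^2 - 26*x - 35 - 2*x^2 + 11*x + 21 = 0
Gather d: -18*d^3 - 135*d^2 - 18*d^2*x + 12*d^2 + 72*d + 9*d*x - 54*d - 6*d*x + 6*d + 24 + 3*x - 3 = -18*d^3 + d^2*(-18*x - 123) + d*(3*x + 24) + 3*x + 21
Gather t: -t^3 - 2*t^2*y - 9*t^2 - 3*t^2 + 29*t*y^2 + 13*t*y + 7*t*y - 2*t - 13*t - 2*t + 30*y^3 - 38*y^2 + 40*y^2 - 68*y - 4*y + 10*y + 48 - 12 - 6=-t^3 + t^2*(-2*y - 12) + t*(29*y^2 + 20*y - 17) + 30*y^3 + 2*y^2 - 62*y + 30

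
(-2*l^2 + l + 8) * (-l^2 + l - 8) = 2*l^4 - 3*l^3 + 9*l^2 - 64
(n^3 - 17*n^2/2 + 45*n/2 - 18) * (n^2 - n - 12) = n^5 - 19*n^4/2 + 19*n^3 + 123*n^2/2 - 252*n + 216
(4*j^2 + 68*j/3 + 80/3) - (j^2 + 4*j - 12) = 3*j^2 + 56*j/3 + 116/3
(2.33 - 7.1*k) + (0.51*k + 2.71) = 5.04 - 6.59*k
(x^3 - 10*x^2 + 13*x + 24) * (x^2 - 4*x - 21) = x^5 - 14*x^4 + 32*x^3 + 182*x^2 - 369*x - 504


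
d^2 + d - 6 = (d - 2)*(d + 3)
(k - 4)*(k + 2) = k^2 - 2*k - 8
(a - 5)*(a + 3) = a^2 - 2*a - 15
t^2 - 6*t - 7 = (t - 7)*(t + 1)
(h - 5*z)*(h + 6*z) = h^2 + h*z - 30*z^2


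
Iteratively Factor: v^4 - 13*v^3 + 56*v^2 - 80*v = (v)*(v^3 - 13*v^2 + 56*v - 80) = v*(v - 4)*(v^2 - 9*v + 20) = v*(v - 5)*(v - 4)*(v - 4)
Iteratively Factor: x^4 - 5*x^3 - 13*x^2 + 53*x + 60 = (x + 1)*(x^3 - 6*x^2 - 7*x + 60) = (x - 4)*(x + 1)*(x^2 - 2*x - 15) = (x - 5)*(x - 4)*(x + 1)*(x + 3)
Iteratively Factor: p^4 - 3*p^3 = (p)*(p^3 - 3*p^2) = p^2*(p^2 - 3*p) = p^3*(p - 3)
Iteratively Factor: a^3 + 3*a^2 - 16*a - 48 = (a + 3)*(a^2 - 16) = (a - 4)*(a + 3)*(a + 4)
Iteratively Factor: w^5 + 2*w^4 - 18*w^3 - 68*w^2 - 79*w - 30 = (w + 3)*(w^4 - w^3 - 15*w^2 - 23*w - 10) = (w + 1)*(w + 3)*(w^3 - 2*w^2 - 13*w - 10) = (w - 5)*(w + 1)*(w + 3)*(w^2 + 3*w + 2) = (w - 5)*(w + 1)^2*(w + 3)*(w + 2)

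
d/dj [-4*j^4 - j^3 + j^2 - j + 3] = -16*j^3 - 3*j^2 + 2*j - 1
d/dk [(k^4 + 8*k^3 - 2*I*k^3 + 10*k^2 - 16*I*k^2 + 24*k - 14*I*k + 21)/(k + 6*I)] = (3*k^4 + k^3*(16 + 20*I) + k^2*(46 + 128*I) + k*(192 + 120*I) + 63 + 144*I)/(k^2 + 12*I*k - 36)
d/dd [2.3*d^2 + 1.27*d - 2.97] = 4.6*d + 1.27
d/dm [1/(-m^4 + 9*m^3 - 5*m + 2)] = (4*m^3 - 27*m^2 + 5)/(m^4 - 9*m^3 + 5*m - 2)^2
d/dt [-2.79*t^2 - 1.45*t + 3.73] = -5.58*t - 1.45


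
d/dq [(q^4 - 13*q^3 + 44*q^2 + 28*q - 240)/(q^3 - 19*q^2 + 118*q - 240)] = (q^2 - 16*q + 24)/(q^2 - 16*q + 64)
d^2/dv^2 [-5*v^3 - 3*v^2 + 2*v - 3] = -30*v - 6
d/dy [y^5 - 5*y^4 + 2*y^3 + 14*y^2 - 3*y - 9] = 5*y^4 - 20*y^3 + 6*y^2 + 28*y - 3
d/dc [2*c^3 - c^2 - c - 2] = 6*c^2 - 2*c - 1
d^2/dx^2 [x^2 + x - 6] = 2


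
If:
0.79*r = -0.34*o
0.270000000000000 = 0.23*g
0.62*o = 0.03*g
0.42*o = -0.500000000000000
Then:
No Solution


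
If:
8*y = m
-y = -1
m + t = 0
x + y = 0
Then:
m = 8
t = -8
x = -1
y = 1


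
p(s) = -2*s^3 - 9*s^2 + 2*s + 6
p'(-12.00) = -646.00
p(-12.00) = 2142.00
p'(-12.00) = -646.00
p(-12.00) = 2142.00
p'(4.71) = -215.88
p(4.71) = -393.21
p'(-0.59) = 10.53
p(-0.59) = 2.10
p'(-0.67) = 11.37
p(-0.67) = 1.22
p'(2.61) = -85.85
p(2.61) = -85.65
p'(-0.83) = 12.81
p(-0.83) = -0.72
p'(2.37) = -74.36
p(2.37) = -66.44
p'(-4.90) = -53.86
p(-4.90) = 15.41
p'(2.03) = -59.27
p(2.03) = -43.76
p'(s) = -6*s^2 - 18*s + 2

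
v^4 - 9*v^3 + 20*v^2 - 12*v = v*(v - 6)*(v - 2)*(v - 1)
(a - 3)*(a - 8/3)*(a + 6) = a^3 + a^2/3 - 26*a + 48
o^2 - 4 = (o - 2)*(o + 2)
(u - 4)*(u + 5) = u^2 + u - 20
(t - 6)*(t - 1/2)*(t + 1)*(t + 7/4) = t^4 - 15*t^3/4 - 105*t^2/8 - 25*t/8 + 21/4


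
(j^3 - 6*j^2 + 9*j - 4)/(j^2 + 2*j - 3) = (j^2 - 5*j + 4)/(j + 3)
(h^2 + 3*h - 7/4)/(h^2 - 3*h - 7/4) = (-4*h^2 - 12*h + 7)/(-4*h^2 + 12*h + 7)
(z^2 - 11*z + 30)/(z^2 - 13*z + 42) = (z - 5)/(z - 7)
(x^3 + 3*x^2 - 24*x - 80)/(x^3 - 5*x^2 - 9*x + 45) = (x^2 + 8*x + 16)/(x^2 - 9)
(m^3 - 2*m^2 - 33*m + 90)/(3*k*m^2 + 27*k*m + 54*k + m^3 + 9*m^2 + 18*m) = (m^2 - 8*m + 15)/(3*k*m + 9*k + m^2 + 3*m)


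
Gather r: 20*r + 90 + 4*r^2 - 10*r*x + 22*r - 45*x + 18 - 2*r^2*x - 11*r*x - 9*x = r^2*(4 - 2*x) + r*(42 - 21*x) - 54*x + 108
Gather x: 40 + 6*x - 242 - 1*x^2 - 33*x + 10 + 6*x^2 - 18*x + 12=5*x^2 - 45*x - 180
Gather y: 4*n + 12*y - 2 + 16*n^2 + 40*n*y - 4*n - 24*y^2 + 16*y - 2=16*n^2 - 24*y^2 + y*(40*n + 28) - 4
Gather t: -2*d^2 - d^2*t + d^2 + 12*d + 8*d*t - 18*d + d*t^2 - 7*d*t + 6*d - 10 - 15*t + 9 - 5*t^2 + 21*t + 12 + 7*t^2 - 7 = -d^2 + t^2*(d + 2) + t*(-d^2 + d + 6) + 4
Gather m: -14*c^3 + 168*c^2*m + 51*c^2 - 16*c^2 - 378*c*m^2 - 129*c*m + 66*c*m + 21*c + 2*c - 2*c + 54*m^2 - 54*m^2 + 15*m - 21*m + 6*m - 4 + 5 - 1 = -14*c^3 + 35*c^2 - 378*c*m^2 + 21*c + m*(168*c^2 - 63*c)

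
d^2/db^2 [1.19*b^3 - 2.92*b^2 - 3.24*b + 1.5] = 7.14*b - 5.84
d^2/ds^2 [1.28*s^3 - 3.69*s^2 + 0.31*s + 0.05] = 7.68*s - 7.38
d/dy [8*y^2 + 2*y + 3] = 16*y + 2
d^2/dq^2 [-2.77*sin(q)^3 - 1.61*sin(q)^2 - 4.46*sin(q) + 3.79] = 6.5375*sin(q) - 6.2325*sin(3*q) - 3.22*cos(2*q)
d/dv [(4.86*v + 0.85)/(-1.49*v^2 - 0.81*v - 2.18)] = (7.2414*v^2 + 2.533*v - 9.9063)/(2.2201*v^4 + 2.4138*v^3 + 7.1525*v^2 + 3.5316*v + 4.7524)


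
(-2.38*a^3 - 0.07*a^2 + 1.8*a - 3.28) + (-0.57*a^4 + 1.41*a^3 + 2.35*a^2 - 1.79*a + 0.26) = -0.57*a^4 - 0.97*a^3 + 2.28*a^2 + 0.01*a - 3.02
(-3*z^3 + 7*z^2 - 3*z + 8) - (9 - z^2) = -3*z^3 + 8*z^2 - 3*z - 1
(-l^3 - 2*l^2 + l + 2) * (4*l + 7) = -4*l^4 - 15*l^3 - 10*l^2 + 15*l + 14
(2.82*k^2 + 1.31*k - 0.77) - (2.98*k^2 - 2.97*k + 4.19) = -0.16*k^2 + 4.28*k - 4.96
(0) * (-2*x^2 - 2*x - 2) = 0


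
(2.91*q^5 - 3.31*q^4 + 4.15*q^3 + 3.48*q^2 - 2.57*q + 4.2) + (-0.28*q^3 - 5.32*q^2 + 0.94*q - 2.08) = 2.91*q^5 - 3.31*q^4 + 3.87*q^3 - 1.84*q^2 - 1.63*q + 2.12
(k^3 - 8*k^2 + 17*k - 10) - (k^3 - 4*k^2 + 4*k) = -4*k^2 + 13*k - 10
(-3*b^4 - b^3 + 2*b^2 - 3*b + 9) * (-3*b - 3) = 9*b^5 + 12*b^4 - 3*b^3 + 3*b^2 - 18*b - 27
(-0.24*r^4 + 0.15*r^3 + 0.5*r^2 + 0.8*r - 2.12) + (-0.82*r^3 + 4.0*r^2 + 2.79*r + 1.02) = -0.24*r^4 - 0.67*r^3 + 4.5*r^2 + 3.59*r - 1.1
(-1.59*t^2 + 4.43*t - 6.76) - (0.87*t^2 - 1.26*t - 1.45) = -2.46*t^2 + 5.69*t - 5.31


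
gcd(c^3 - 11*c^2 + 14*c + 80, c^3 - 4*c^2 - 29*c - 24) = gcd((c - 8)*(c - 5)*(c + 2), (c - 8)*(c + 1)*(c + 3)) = c - 8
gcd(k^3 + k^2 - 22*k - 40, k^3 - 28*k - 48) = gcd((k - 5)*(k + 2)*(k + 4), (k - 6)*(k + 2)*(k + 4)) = k^2 + 6*k + 8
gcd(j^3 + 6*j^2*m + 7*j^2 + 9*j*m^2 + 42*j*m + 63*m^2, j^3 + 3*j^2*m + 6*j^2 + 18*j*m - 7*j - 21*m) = j^2 + 3*j*m + 7*j + 21*m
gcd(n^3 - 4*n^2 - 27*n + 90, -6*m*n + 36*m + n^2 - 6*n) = n - 6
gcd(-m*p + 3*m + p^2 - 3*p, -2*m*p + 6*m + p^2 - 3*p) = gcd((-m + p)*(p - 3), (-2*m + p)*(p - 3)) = p - 3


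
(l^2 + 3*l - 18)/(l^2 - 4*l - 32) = (-l^2 - 3*l + 18)/(-l^2 + 4*l + 32)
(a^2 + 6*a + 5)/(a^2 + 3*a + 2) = (a + 5)/(a + 2)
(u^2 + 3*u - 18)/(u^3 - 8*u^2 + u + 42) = (u + 6)/(u^2 - 5*u - 14)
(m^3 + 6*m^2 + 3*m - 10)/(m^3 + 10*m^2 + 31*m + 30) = (m - 1)/(m + 3)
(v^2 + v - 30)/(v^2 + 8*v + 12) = (v - 5)/(v + 2)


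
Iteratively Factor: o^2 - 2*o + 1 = (o - 1)*(o - 1)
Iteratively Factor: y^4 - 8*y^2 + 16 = (y + 2)*(y^3 - 2*y^2 - 4*y + 8) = (y - 2)*(y + 2)*(y^2 - 4) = (y - 2)^2*(y + 2)*(y + 2)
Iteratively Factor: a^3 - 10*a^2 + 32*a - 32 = (a - 4)*(a^2 - 6*a + 8) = (a - 4)^2*(a - 2)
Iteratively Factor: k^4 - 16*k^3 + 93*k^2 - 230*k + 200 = (k - 5)*(k^3 - 11*k^2 + 38*k - 40) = (k - 5)^2*(k^2 - 6*k + 8) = (k - 5)^2*(k - 4)*(k - 2)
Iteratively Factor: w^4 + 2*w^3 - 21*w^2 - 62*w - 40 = (w + 4)*(w^3 - 2*w^2 - 13*w - 10) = (w + 1)*(w + 4)*(w^2 - 3*w - 10) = (w + 1)*(w + 2)*(w + 4)*(w - 5)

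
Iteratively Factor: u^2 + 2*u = (u)*(u + 2)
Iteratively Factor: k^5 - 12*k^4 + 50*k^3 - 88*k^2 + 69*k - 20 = (k - 5)*(k^4 - 7*k^3 + 15*k^2 - 13*k + 4) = (k - 5)*(k - 4)*(k^3 - 3*k^2 + 3*k - 1) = (k - 5)*(k - 4)*(k - 1)*(k^2 - 2*k + 1) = (k - 5)*(k - 4)*(k - 1)^2*(k - 1)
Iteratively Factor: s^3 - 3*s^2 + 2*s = (s - 1)*(s^2 - 2*s) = (s - 2)*(s - 1)*(s)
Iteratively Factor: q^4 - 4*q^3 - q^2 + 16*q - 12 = (q - 1)*(q^3 - 3*q^2 - 4*q + 12) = (q - 1)*(q + 2)*(q^2 - 5*q + 6) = (q - 3)*(q - 1)*(q + 2)*(q - 2)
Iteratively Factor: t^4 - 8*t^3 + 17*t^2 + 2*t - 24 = (t + 1)*(t^3 - 9*t^2 + 26*t - 24) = (t - 2)*(t + 1)*(t^2 - 7*t + 12) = (t - 4)*(t - 2)*(t + 1)*(t - 3)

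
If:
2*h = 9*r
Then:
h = 9*r/2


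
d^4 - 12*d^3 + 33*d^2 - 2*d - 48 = (d - 8)*(d - 3)*(d - 2)*(d + 1)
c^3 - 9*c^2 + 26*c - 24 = (c - 4)*(c - 3)*(c - 2)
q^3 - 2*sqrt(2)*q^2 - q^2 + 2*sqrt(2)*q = q*(q - 1)*(q - 2*sqrt(2))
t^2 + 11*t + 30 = (t + 5)*(t + 6)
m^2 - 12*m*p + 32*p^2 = (m - 8*p)*(m - 4*p)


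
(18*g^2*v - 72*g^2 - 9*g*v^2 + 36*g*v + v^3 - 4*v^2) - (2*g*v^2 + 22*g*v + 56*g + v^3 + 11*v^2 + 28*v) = 18*g^2*v - 72*g^2 - 11*g*v^2 + 14*g*v - 56*g - 15*v^2 - 28*v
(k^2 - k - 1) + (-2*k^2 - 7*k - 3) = -k^2 - 8*k - 4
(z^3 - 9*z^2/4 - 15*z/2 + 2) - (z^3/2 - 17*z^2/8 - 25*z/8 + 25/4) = z^3/2 - z^2/8 - 35*z/8 - 17/4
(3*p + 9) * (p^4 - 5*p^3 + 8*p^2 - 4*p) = 3*p^5 - 6*p^4 - 21*p^3 + 60*p^2 - 36*p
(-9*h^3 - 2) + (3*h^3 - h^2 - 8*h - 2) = -6*h^3 - h^2 - 8*h - 4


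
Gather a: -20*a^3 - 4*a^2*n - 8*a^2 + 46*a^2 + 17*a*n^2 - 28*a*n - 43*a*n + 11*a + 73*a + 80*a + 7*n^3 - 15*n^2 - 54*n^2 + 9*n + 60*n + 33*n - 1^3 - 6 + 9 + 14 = -20*a^3 + a^2*(38 - 4*n) + a*(17*n^2 - 71*n + 164) + 7*n^3 - 69*n^2 + 102*n + 16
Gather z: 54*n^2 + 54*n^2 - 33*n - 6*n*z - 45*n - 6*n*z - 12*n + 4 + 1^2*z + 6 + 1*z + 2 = 108*n^2 - 90*n + z*(2 - 12*n) + 12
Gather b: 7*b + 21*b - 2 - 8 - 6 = 28*b - 16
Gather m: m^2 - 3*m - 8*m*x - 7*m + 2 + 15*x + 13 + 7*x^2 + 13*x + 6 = m^2 + m*(-8*x - 10) + 7*x^2 + 28*x + 21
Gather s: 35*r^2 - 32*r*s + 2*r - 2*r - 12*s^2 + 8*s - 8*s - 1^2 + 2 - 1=35*r^2 - 32*r*s - 12*s^2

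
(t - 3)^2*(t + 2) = t^3 - 4*t^2 - 3*t + 18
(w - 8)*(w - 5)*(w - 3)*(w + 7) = w^4 - 9*w^3 - 33*w^2 + 433*w - 840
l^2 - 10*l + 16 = (l - 8)*(l - 2)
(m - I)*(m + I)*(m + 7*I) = m^3 + 7*I*m^2 + m + 7*I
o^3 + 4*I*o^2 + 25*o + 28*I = (o - 4*I)*(o + I)*(o + 7*I)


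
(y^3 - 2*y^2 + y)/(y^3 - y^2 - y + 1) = y/(y + 1)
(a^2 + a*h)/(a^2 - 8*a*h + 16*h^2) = a*(a + h)/(a^2 - 8*a*h + 16*h^2)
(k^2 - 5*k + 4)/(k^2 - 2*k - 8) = (k - 1)/(k + 2)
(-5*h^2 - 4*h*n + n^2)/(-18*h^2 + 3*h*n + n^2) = (-5*h^2 - 4*h*n + n^2)/(-18*h^2 + 3*h*n + n^2)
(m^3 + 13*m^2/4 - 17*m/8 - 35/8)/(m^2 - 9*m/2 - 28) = (4*m^2 - m - 5)/(4*(m - 8))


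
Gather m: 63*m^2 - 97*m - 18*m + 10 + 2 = 63*m^2 - 115*m + 12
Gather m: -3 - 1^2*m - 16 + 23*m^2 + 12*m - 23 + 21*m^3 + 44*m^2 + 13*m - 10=21*m^3 + 67*m^2 + 24*m - 52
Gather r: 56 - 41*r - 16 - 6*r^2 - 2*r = -6*r^2 - 43*r + 40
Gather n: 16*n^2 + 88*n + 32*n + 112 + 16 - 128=16*n^2 + 120*n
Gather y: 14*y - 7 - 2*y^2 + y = -2*y^2 + 15*y - 7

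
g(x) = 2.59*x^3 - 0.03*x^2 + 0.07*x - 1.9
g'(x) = 7.77*x^2 - 0.06*x + 0.07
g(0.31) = -1.80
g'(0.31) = 0.80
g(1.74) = 11.78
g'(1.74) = 23.49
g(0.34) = -1.78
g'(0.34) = 0.95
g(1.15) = 2.08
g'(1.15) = 10.28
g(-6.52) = -721.50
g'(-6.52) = 330.77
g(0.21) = -1.86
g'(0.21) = 0.40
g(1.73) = 11.54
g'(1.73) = 23.22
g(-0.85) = -3.57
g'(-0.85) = 5.73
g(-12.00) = -4482.58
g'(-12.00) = 1119.67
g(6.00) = 556.88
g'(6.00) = 279.43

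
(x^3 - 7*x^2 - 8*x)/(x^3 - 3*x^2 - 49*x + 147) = x*(x^2 - 7*x - 8)/(x^3 - 3*x^2 - 49*x + 147)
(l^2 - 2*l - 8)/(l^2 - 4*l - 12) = (l - 4)/(l - 6)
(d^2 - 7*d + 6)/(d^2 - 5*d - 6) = (d - 1)/(d + 1)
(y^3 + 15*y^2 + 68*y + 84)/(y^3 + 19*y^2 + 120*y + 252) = (y + 2)/(y + 6)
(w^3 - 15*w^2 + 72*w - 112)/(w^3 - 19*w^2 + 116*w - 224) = (w - 4)/(w - 8)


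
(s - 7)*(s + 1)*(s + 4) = s^3 - 2*s^2 - 31*s - 28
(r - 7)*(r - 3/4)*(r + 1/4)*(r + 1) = r^4 - 13*r^3/2 - 67*r^2/16 + 37*r/8 + 21/16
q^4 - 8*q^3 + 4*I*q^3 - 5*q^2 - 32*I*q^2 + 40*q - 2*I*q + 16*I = (q - 8)*(q + I)^2*(q + 2*I)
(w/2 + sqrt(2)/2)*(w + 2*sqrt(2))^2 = w^3/2 + 5*sqrt(2)*w^2/2 + 8*w + 4*sqrt(2)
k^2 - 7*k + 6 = (k - 6)*(k - 1)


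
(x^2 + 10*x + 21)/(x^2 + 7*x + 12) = (x + 7)/(x + 4)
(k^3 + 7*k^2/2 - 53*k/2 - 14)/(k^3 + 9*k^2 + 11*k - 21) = (k^2 - 7*k/2 - 2)/(k^2 + 2*k - 3)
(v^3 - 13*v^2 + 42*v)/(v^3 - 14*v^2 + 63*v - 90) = v*(v - 7)/(v^2 - 8*v + 15)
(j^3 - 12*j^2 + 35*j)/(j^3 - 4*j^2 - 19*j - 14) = j*(j - 5)/(j^2 + 3*j + 2)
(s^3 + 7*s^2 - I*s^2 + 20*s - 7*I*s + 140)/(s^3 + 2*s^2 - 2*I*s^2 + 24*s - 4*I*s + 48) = (s^2 + s*(7 - 5*I) - 35*I)/(s^2 + s*(2 - 6*I) - 12*I)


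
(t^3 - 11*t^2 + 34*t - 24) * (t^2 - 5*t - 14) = t^5 - 16*t^4 + 75*t^3 - 40*t^2 - 356*t + 336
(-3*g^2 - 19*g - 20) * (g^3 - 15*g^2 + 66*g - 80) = -3*g^5 + 26*g^4 + 67*g^3 - 714*g^2 + 200*g + 1600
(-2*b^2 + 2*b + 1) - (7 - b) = -2*b^2 + 3*b - 6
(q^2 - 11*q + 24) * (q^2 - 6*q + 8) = q^4 - 17*q^3 + 98*q^2 - 232*q + 192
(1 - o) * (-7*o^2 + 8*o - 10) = 7*o^3 - 15*o^2 + 18*o - 10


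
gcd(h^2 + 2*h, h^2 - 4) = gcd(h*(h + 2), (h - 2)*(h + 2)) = h + 2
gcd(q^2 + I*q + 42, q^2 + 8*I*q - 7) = q + 7*I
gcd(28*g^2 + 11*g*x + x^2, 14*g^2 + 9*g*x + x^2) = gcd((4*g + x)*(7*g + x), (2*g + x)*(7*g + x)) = 7*g + x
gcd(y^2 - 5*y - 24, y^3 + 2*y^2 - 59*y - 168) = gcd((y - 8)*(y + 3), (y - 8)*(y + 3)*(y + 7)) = y^2 - 5*y - 24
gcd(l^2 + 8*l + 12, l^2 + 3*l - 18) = l + 6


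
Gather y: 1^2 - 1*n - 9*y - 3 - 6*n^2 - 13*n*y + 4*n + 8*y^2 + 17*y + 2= -6*n^2 + 3*n + 8*y^2 + y*(8 - 13*n)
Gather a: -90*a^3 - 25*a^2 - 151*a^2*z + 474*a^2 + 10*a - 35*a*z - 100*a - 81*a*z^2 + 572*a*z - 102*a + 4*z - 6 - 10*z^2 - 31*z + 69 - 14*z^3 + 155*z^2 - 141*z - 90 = -90*a^3 + a^2*(449 - 151*z) + a*(-81*z^2 + 537*z - 192) - 14*z^3 + 145*z^2 - 168*z - 27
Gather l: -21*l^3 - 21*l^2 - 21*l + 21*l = -21*l^3 - 21*l^2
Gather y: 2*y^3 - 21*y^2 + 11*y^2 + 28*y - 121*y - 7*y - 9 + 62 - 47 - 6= 2*y^3 - 10*y^2 - 100*y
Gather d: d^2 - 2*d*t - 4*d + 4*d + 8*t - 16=d^2 - 2*d*t + 8*t - 16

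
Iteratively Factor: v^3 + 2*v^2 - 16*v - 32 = (v - 4)*(v^2 + 6*v + 8) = (v - 4)*(v + 4)*(v + 2)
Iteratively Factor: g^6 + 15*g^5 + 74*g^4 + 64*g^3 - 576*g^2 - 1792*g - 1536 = (g + 4)*(g^5 + 11*g^4 + 30*g^3 - 56*g^2 - 352*g - 384) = (g + 4)^2*(g^4 + 7*g^3 + 2*g^2 - 64*g - 96) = (g + 2)*(g + 4)^2*(g^3 + 5*g^2 - 8*g - 48) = (g + 2)*(g + 4)^3*(g^2 + g - 12) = (g - 3)*(g + 2)*(g + 4)^3*(g + 4)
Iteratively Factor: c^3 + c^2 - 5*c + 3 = (c - 1)*(c^2 + 2*c - 3) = (c - 1)^2*(c + 3)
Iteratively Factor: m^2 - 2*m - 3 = (m - 3)*(m + 1)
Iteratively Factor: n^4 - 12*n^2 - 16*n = (n - 4)*(n^3 + 4*n^2 + 4*n) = n*(n - 4)*(n^2 + 4*n + 4) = n*(n - 4)*(n + 2)*(n + 2)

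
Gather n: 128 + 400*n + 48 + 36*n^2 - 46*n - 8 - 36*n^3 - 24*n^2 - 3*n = -36*n^3 + 12*n^2 + 351*n + 168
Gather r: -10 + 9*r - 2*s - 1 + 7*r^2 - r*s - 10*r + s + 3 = 7*r^2 + r*(-s - 1) - s - 8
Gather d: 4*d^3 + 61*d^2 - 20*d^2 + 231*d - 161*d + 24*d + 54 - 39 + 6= 4*d^3 + 41*d^2 + 94*d + 21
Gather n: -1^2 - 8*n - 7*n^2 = -7*n^2 - 8*n - 1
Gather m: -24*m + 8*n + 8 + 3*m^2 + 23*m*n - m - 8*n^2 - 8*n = 3*m^2 + m*(23*n - 25) - 8*n^2 + 8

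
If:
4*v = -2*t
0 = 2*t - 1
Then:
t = 1/2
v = -1/4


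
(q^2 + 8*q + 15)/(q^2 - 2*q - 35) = (q + 3)/(q - 7)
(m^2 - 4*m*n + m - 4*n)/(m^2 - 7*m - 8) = (m - 4*n)/(m - 8)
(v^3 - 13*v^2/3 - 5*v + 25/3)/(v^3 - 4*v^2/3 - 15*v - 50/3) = (v - 1)/(v + 2)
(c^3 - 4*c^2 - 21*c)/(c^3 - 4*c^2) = (c^2 - 4*c - 21)/(c*(c - 4))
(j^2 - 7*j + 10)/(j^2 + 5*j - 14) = (j - 5)/(j + 7)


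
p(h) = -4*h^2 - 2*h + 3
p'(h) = -8*h - 2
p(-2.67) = -20.18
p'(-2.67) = 19.36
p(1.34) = -6.86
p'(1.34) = -12.72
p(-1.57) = -3.72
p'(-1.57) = 10.56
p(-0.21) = 3.24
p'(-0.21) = -0.32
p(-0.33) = 3.22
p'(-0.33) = 0.64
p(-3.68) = -43.81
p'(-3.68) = 27.44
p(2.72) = -32.03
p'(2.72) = -23.76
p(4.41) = -83.61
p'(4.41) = -37.28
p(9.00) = -339.00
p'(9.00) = -74.00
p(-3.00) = -27.00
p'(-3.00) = 22.00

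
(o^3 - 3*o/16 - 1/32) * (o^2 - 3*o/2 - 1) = o^5 - 3*o^4/2 - 19*o^3/16 + o^2/4 + 15*o/64 + 1/32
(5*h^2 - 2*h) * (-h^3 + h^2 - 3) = -5*h^5 + 7*h^4 - 2*h^3 - 15*h^2 + 6*h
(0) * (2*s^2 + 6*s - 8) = 0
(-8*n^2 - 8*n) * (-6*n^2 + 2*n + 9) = 48*n^4 + 32*n^3 - 88*n^2 - 72*n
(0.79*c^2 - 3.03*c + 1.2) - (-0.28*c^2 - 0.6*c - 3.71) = 1.07*c^2 - 2.43*c + 4.91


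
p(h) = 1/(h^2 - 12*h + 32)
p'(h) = (12 - 2*h)/(h^2 - 12*h + 32)^2 = 2*(6 - h)/(h^2 - 12*h + 32)^2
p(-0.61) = 0.03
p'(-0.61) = 0.01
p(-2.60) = 0.01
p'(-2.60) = 0.00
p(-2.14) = 0.02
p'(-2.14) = 0.00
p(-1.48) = 0.02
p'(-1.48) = 0.01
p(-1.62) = 0.02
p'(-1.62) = 0.01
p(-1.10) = 0.02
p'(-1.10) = 0.01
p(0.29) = 0.03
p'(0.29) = 0.01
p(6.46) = -0.26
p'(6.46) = -0.06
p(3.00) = 0.20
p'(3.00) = 0.24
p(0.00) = 0.03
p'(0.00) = 0.01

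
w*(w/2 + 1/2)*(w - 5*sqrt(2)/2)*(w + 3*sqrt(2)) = w^4/2 + sqrt(2)*w^3/4 + w^3/2 - 15*w^2/2 + sqrt(2)*w^2/4 - 15*w/2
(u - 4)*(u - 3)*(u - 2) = u^3 - 9*u^2 + 26*u - 24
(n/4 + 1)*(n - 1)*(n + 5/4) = n^3/4 + 17*n^2/16 - n/16 - 5/4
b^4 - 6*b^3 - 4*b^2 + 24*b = b*(b - 6)*(b - 2)*(b + 2)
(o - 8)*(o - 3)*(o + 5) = o^3 - 6*o^2 - 31*o + 120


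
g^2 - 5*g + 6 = (g - 3)*(g - 2)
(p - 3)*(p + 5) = p^2 + 2*p - 15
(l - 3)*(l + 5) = l^2 + 2*l - 15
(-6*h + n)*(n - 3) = -6*h*n + 18*h + n^2 - 3*n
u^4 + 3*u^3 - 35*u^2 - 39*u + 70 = (u - 5)*(u - 1)*(u + 2)*(u + 7)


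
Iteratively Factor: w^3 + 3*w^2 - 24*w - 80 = (w + 4)*(w^2 - w - 20) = (w + 4)^2*(w - 5)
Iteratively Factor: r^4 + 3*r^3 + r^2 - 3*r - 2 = (r - 1)*(r^3 + 4*r^2 + 5*r + 2) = (r - 1)*(r + 1)*(r^2 + 3*r + 2) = (r - 1)*(r + 1)*(r + 2)*(r + 1)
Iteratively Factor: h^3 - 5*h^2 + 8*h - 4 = (h - 2)*(h^2 - 3*h + 2) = (h - 2)*(h - 1)*(h - 2)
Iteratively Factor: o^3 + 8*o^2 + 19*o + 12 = (o + 4)*(o^2 + 4*o + 3) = (o + 3)*(o + 4)*(o + 1)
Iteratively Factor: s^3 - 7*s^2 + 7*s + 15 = (s - 3)*(s^2 - 4*s - 5) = (s - 5)*(s - 3)*(s + 1)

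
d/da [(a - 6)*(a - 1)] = 2*a - 7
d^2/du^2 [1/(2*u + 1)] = 8/(2*u + 1)^3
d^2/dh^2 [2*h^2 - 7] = 4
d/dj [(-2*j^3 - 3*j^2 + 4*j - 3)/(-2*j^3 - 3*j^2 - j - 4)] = (20*j^3 + 21*j^2 + 6*j - 19)/(4*j^6 + 12*j^5 + 13*j^4 + 22*j^3 + 25*j^2 + 8*j + 16)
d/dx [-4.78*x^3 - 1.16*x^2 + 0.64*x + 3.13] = -14.34*x^2 - 2.32*x + 0.64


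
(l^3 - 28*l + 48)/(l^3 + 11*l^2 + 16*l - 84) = (l - 4)/(l + 7)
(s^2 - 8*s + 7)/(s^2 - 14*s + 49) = (s - 1)/(s - 7)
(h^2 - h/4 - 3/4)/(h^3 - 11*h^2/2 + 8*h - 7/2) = (4*h + 3)/(2*(2*h^2 - 9*h + 7))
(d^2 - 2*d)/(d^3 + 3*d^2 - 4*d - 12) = d/(d^2 + 5*d + 6)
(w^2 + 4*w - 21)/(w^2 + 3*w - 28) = (w - 3)/(w - 4)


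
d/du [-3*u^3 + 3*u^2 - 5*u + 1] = -9*u^2 + 6*u - 5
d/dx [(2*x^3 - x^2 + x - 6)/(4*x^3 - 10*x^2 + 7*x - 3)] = (-16*x^4 + 20*x^3 + 57*x^2 - 114*x + 39)/(16*x^6 - 80*x^5 + 156*x^4 - 164*x^3 + 109*x^2 - 42*x + 9)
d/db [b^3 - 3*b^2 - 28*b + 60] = 3*b^2 - 6*b - 28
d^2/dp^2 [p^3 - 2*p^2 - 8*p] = 6*p - 4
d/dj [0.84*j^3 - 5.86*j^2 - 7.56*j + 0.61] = 2.52*j^2 - 11.72*j - 7.56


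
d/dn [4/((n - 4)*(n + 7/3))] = 12*(5 - 6*n)/(9*n^4 - 30*n^3 - 143*n^2 + 280*n + 784)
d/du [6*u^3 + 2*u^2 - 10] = 2*u*(9*u + 2)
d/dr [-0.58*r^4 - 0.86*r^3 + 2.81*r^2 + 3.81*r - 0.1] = -2.32*r^3 - 2.58*r^2 + 5.62*r + 3.81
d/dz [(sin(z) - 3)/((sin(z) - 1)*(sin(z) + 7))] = (6*sin(z) + cos(z)^2 + 10)*cos(z)/((sin(z) - 1)^2*(sin(z) + 7)^2)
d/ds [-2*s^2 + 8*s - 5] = 8 - 4*s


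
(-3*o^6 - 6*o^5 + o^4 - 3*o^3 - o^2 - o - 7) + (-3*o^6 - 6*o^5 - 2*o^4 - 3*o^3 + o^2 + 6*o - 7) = -6*o^6 - 12*o^5 - o^4 - 6*o^3 + 5*o - 14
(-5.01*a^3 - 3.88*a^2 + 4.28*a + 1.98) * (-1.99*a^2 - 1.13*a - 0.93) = 9.9699*a^5 + 13.3825*a^4 + 0.526499999999999*a^3 - 5.1682*a^2 - 6.2178*a - 1.8414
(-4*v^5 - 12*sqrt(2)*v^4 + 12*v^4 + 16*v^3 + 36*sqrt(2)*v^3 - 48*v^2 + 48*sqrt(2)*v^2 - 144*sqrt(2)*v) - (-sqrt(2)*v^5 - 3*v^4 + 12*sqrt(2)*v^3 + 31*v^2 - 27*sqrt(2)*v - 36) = -4*v^5 + sqrt(2)*v^5 - 12*sqrt(2)*v^4 + 15*v^4 + 16*v^3 + 24*sqrt(2)*v^3 - 79*v^2 + 48*sqrt(2)*v^2 - 117*sqrt(2)*v + 36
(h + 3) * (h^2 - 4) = h^3 + 3*h^2 - 4*h - 12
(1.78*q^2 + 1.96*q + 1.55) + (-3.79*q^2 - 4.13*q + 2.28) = -2.01*q^2 - 2.17*q + 3.83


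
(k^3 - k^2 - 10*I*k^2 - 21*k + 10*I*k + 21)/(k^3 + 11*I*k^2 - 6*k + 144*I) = (k^2 - k*(1 + 7*I) + 7*I)/(k^2 + 14*I*k - 48)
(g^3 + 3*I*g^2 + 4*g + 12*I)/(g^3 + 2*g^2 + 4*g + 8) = (g + 3*I)/(g + 2)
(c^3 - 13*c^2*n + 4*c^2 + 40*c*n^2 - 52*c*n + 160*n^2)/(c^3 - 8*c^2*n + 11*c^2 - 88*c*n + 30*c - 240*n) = (c^2 - 5*c*n + 4*c - 20*n)/(c^2 + 11*c + 30)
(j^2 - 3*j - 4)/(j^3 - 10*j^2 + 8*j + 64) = (j + 1)/(j^2 - 6*j - 16)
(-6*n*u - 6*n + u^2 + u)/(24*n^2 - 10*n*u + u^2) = (u + 1)/(-4*n + u)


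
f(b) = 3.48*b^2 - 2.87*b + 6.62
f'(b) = 6.96*b - 2.87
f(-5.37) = 122.38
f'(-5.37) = -40.25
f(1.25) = 8.47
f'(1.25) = 5.83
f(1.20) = 8.19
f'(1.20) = 5.48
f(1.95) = 14.26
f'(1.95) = 10.70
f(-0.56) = 9.32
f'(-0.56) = -6.77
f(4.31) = 58.90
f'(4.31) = 27.13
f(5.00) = 79.27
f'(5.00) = 31.93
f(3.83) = 46.68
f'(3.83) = 23.79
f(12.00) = 473.30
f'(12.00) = 80.65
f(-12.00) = 542.18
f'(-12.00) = -86.39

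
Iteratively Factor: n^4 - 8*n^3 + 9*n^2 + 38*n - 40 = (n - 1)*(n^3 - 7*n^2 + 2*n + 40) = (n - 5)*(n - 1)*(n^2 - 2*n - 8) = (n - 5)*(n - 1)*(n + 2)*(n - 4)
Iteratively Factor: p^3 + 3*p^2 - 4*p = (p + 4)*(p^2 - p) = p*(p + 4)*(p - 1)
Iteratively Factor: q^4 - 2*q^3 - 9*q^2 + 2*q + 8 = (q - 4)*(q^3 + 2*q^2 - q - 2) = (q - 4)*(q - 1)*(q^2 + 3*q + 2) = (q - 4)*(q - 1)*(q + 1)*(q + 2)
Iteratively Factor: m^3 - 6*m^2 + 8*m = (m - 2)*(m^2 - 4*m) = m*(m - 2)*(m - 4)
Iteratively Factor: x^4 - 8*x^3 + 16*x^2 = (x)*(x^3 - 8*x^2 + 16*x) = x*(x - 4)*(x^2 - 4*x) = x^2*(x - 4)*(x - 4)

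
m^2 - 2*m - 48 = (m - 8)*(m + 6)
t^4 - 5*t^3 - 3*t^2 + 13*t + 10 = (t - 5)*(t - 2)*(t + 1)^2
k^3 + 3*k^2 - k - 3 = (k - 1)*(k + 1)*(k + 3)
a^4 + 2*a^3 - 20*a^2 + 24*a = a*(a - 2)^2*(a + 6)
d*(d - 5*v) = d^2 - 5*d*v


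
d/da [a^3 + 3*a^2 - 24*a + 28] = 3*a^2 + 6*a - 24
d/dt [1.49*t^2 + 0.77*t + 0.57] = 2.98*t + 0.77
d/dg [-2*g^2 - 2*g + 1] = -4*g - 2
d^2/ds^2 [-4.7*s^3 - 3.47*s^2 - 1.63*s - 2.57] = -28.2*s - 6.94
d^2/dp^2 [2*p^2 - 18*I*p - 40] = 4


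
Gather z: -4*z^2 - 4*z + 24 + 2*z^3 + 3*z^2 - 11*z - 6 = 2*z^3 - z^2 - 15*z + 18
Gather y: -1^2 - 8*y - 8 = -8*y - 9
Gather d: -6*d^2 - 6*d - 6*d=-6*d^2 - 12*d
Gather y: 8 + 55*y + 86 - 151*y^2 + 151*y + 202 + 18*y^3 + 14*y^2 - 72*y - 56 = 18*y^3 - 137*y^2 + 134*y + 240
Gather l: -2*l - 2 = -2*l - 2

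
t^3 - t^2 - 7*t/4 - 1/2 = (t - 2)*(t + 1/2)^2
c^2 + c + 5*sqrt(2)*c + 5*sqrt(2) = (c + 1)*(c + 5*sqrt(2))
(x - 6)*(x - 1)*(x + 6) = x^3 - x^2 - 36*x + 36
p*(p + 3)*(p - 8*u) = p^3 - 8*p^2*u + 3*p^2 - 24*p*u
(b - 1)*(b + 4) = b^2 + 3*b - 4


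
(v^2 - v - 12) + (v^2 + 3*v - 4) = 2*v^2 + 2*v - 16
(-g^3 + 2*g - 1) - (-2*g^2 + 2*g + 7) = -g^3 + 2*g^2 - 8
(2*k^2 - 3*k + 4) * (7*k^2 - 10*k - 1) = 14*k^4 - 41*k^3 + 56*k^2 - 37*k - 4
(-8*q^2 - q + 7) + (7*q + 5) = -8*q^2 + 6*q + 12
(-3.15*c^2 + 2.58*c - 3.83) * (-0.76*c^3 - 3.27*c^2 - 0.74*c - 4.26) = 2.394*c^5 + 8.3397*c^4 - 3.1948*c^3 + 24.0339*c^2 - 8.1566*c + 16.3158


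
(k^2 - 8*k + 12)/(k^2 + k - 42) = (k - 2)/(k + 7)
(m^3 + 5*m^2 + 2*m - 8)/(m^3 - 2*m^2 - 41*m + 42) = (m^2 + 6*m + 8)/(m^2 - m - 42)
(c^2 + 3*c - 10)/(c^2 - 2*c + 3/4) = 4*(c^2 + 3*c - 10)/(4*c^2 - 8*c + 3)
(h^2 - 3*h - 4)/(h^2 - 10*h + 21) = (h^2 - 3*h - 4)/(h^2 - 10*h + 21)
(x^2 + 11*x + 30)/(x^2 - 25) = (x + 6)/(x - 5)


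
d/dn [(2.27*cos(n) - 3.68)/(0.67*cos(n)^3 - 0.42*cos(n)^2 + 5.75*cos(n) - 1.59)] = (3.0418*cos(n)^3 - 8.3502*cos(n)^2 + 3.0912*cos(n) - 17.5507)*sin(n)/(0.4489*cos(n)^6 - 0.5628*cos(n)^5 + 7.8814*cos(n)^4 - 6.9606*cos(n)^3 + 34.3981*cos(n)^2 - 18.285*cos(n) + 2.5281)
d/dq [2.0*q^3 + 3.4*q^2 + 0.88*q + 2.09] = 6.0*q^2 + 6.8*q + 0.88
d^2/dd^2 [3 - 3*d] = 0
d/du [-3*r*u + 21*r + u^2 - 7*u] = -3*r + 2*u - 7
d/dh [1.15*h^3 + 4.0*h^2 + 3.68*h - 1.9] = 3.45*h^2 + 8.0*h + 3.68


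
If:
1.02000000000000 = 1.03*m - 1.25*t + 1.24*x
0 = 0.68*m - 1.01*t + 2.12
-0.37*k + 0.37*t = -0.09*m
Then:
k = 19.82335146497 - 6.03172799704592*x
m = 19.3389385181293 - 6.58118759852864*x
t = 15.1192853389385 - 4.4308985811876*x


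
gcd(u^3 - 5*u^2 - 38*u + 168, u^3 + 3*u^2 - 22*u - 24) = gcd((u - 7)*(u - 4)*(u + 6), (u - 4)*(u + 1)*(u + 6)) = u^2 + 2*u - 24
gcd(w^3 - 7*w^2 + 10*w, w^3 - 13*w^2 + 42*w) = w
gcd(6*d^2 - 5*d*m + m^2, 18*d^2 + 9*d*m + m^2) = 1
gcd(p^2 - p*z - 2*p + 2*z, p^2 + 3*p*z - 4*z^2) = -p + z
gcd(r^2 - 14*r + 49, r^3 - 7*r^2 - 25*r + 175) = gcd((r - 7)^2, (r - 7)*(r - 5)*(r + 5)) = r - 7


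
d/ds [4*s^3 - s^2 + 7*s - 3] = 12*s^2 - 2*s + 7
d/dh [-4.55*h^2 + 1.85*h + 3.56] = 1.85 - 9.1*h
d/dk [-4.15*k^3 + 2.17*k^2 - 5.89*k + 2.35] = -12.45*k^2 + 4.34*k - 5.89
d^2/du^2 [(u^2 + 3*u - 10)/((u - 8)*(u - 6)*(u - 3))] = 2*(u^6 + 9*u^5 - 483*u^4 + 4495*u^3 - 16122*u^2 + 19548*u + 3096)/(u^9 - 51*u^8 + 1137*u^7 - 14525*u^6 + 117018*u^5 - 615708*u^4 + 2113128*u^3 - 4556736*u^2 + 5598720*u - 2985984)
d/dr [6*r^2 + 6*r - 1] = 12*r + 6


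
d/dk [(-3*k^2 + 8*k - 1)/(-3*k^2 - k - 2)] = (27*k^2 + 6*k - 17)/(9*k^4 + 6*k^3 + 13*k^2 + 4*k + 4)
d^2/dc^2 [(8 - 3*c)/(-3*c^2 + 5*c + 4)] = 2*(3*(13 - 9*c)*(-3*c^2 + 5*c + 4) - (3*c - 8)*(6*c - 5)^2)/(-3*c^2 + 5*c + 4)^3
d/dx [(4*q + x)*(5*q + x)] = 9*q + 2*x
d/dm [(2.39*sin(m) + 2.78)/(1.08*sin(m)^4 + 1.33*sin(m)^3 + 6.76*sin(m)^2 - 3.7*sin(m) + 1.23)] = (-7.7436*sin(m)^4 - 18.367*sin(m)^3 - 27.2486*sin(m)^2 - 37.5856*sin(m) + 13.2257)*cos(m)/(1.1664*sin(m)^8 + 2.8728*sin(m)^7 + 16.3705*sin(m)^6 + 9.9896*sin(m)^5 + 38.5124*sin(m)^4 - 46.7522*sin(m)^3 + 30.3196*sin(m)^2 - 9.102*sin(m) + 1.5129)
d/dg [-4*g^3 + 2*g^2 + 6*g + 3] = -12*g^2 + 4*g + 6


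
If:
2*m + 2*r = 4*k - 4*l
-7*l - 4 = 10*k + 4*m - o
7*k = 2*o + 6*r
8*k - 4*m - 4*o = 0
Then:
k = -4*r/51 - 16/51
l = -109*r/51 - 28/51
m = 53*r/17 + 8/17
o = -167*r/51 - 56/51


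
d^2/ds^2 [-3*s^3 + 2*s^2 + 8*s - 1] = 4 - 18*s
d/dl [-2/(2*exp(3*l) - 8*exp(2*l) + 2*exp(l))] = (3*exp(2*l) - 8*exp(l) + 1)*exp(-l)/(exp(2*l) - 4*exp(l) + 1)^2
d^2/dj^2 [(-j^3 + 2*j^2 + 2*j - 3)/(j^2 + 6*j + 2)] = 2*(-44*j^3 - 57*j^2 - 78*j - 118)/(j^6 + 18*j^5 + 114*j^4 + 288*j^3 + 228*j^2 + 72*j + 8)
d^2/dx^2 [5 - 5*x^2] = -10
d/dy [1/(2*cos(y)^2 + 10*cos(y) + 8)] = (2*cos(y) + 5)*sin(y)/(2*(cos(y)^2 + 5*cos(y) + 4)^2)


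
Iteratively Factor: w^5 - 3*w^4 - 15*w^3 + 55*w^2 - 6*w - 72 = (w - 2)*(w^4 - w^3 - 17*w^2 + 21*w + 36) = (w - 3)*(w - 2)*(w^3 + 2*w^2 - 11*w - 12) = (w - 3)*(w - 2)*(w + 4)*(w^2 - 2*w - 3) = (w - 3)^2*(w - 2)*(w + 4)*(w + 1)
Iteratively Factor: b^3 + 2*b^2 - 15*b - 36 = (b + 3)*(b^2 - b - 12) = (b + 3)^2*(b - 4)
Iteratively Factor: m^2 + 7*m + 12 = (m + 3)*(m + 4)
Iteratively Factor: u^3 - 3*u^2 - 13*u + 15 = (u - 1)*(u^2 - 2*u - 15) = (u - 1)*(u + 3)*(u - 5)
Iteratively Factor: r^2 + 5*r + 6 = (r + 2)*(r + 3)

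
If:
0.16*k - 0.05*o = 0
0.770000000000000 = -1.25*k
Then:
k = -0.62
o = -1.97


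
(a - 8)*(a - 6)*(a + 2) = a^3 - 12*a^2 + 20*a + 96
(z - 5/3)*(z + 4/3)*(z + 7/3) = z^3 + 2*z^2 - 3*z - 140/27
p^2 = p^2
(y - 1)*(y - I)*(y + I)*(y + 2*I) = y^4 - y^3 + 2*I*y^3 + y^2 - 2*I*y^2 - y + 2*I*y - 2*I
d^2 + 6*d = d*(d + 6)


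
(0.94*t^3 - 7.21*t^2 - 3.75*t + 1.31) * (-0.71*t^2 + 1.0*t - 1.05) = -0.6674*t^5 + 6.0591*t^4 - 5.5345*t^3 + 2.8904*t^2 + 5.2475*t - 1.3755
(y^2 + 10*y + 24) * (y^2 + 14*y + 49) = y^4 + 24*y^3 + 213*y^2 + 826*y + 1176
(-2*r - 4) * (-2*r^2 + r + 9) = 4*r^3 + 6*r^2 - 22*r - 36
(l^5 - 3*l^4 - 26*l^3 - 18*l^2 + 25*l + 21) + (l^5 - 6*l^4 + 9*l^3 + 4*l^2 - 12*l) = 2*l^5 - 9*l^4 - 17*l^3 - 14*l^2 + 13*l + 21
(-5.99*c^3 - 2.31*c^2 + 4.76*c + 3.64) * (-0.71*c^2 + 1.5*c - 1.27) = 4.2529*c^5 - 7.3449*c^4 + 0.762700000000001*c^3 + 7.4893*c^2 - 0.585199999999999*c - 4.6228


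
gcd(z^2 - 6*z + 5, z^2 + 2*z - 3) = z - 1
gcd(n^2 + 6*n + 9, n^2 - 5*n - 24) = n + 3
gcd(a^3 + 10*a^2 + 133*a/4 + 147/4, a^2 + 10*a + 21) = a + 3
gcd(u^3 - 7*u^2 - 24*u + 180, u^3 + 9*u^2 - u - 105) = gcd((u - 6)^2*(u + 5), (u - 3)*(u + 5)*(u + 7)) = u + 5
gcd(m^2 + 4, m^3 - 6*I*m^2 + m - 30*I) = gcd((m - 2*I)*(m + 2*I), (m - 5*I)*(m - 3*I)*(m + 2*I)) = m + 2*I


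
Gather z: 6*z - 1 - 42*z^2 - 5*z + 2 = -42*z^2 + z + 1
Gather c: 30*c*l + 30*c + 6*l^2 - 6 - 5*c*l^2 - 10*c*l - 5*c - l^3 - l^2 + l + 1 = c*(-5*l^2 + 20*l + 25) - l^3 + 5*l^2 + l - 5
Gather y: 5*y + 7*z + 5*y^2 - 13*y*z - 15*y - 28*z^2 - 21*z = 5*y^2 + y*(-13*z - 10) - 28*z^2 - 14*z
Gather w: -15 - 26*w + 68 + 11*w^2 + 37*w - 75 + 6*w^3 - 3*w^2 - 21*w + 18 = 6*w^3 + 8*w^2 - 10*w - 4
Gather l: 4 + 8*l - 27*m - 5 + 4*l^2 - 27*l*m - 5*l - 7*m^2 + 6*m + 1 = 4*l^2 + l*(3 - 27*m) - 7*m^2 - 21*m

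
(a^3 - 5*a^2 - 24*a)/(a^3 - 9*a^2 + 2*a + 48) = a*(a + 3)/(a^2 - a - 6)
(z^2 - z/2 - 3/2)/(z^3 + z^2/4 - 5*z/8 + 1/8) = 4*(2*z - 3)/(8*z^2 - 6*z + 1)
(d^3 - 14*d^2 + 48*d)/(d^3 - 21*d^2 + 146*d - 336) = d/(d - 7)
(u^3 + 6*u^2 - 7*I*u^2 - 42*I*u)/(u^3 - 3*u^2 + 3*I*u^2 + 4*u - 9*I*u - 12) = u*(u^2 + u*(6 - 7*I) - 42*I)/(u^3 + 3*u^2*(-1 + I) + u*(4 - 9*I) - 12)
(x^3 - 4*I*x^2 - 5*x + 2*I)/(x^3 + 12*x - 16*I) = (x^2 - 2*I*x - 1)/(x^2 + 2*I*x + 8)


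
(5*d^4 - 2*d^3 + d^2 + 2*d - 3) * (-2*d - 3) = -10*d^5 - 11*d^4 + 4*d^3 - 7*d^2 + 9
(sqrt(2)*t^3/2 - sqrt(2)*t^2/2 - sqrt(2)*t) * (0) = 0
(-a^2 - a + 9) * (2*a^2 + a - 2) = -2*a^4 - 3*a^3 + 19*a^2 + 11*a - 18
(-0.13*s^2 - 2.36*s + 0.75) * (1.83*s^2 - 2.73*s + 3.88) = -0.2379*s^4 - 3.9639*s^3 + 7.3109*s^2 - 11.2043*s + 2.91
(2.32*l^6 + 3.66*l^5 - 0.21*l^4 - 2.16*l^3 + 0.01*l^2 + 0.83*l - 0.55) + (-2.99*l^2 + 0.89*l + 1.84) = 2.32*l^6 + 3.66*l^5 - 0.21*l^4 - 2.16*l^3 - 2.98*l^2 + 1.72*l + 1.29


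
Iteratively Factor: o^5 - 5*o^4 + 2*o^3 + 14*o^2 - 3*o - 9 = (o + 1)*(o^4 - 6*o^3 + 8*o^2 + 6*o - 9) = (o - 3)*(o + 1)*(o^3 - 3*o^2 - o + 3) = (o - 3)*(o + 1)^2*(o^2 - 4*o + 3) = (o - 3)*(o - 1)*(o + 1)^2*(o - 3)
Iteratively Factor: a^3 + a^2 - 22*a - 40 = (a + 4)*(a^2 - 3*a - 10) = (a - 5)*(a + 4)*(a + 2)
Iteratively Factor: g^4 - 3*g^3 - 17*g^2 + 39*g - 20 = (g - 1)*(g^3 - 2*g^2 - 19*g + 20) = (g - 1)*(g + 4)*(g^2 - 6*g + 5) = (g - 1)^2*(g + 4)*(g - 5)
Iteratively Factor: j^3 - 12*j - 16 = (j + 2)*(j^2 - 2*j - 8) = (j - 4)*(j + 2)*(j + 2)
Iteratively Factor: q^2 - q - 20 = (q - 5)*(q + 4)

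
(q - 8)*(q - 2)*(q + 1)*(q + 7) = q^4 - 2*q^3 - 57*q^2 + 58*q + 112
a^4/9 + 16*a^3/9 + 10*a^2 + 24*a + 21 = (a/3 + 1)^2*(a + 3)*(a + 7)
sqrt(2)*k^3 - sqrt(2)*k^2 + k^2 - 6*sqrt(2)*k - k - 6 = (k - 3)*(k + 2)*(sqrt(2)*k + 1)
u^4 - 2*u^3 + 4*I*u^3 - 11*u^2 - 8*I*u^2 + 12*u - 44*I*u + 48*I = (u - 4)*(u - 1)*(u + 3)*(u + 4*I)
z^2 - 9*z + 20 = (z - 5)*(z - 4)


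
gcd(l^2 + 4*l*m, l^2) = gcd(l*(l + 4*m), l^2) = l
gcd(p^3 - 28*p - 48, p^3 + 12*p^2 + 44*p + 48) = p^2 + 6*p + 8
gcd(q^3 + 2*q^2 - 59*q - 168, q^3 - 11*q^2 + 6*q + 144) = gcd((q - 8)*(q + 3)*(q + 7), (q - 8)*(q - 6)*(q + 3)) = q^2 - 5*q - 24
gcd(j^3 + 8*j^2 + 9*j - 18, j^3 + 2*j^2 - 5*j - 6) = j + 3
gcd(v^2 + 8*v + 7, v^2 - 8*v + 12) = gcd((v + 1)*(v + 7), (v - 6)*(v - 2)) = 1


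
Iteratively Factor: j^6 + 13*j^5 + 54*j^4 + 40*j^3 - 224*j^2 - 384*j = (j + 4)*(j^5 + 9*j^4 + 18*j^3 - 32*j^2 - 96*j) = j*(j + 4)*(j^4 + 9*j^3 + 18*j^2 - 32*j - 96) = j*(j - 2)*(j + 4)*(j^3 + 11*j^2 + 40*j + 48) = j*(j - 2)*(j + 3)*(j + 4)*(j^2 + 8*j + 16) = j*(j - 2)*(j + 3)*(j + 4)^2*(j + 4)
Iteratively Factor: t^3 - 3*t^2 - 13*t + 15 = (t - 1)*(t^2 - 2*t - 15) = (t - 5)*(t - 1)*(t + 3)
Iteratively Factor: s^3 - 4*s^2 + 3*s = (s)*(s^2 - 4*s + 3) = s*(s - 3)*(s - 1)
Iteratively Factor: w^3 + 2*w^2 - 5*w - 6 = (w + 1)*(w^2 + w - 6) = (w - 2)*(w + 1)*(w + 3)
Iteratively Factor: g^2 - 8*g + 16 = (g - 4)*(g - 4)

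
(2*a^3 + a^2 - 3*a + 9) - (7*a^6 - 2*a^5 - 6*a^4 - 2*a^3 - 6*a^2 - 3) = -7*a^6 + 2*a^5 + 6*a^4 + 4*a^3 + 7*a^2 - 3*a + 12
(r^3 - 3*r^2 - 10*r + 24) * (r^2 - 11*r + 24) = r^5 - 14*r^4 + 47*r^3 + 62*r^2 - 504*r + 576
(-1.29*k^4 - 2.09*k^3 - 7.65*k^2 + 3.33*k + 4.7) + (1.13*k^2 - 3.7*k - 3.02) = -1.29*k^4 - 2.09*k^3 - 6.52*k^2 - 0.37*k + 1.68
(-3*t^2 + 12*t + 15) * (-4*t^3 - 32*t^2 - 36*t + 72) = 12*t^5 + 48*t^4 - 336*t^3 - 1128*t^2 + 324*t + 1080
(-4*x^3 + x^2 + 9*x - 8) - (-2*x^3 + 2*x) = -2*x^3 + x^2 + 7*x - 8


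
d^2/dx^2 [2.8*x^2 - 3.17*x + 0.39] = 5.60000000000000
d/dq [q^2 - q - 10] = 2*q - 1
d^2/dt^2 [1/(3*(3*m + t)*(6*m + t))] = 2*((3*m + t)^2 + (3*m + t)*(6*m + t) + (6*m + t)^2)/(3*(3*m + t)^3*(6*m + t)^3)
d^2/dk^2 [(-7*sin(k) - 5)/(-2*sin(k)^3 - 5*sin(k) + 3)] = (-112*sin(k)^7 - 180*sin(k)^6 + 448*sin(k)^5 - 406*sin(k)^4 - 410*sin(k)^3 + 574*sin(k)^2 + 42*sin(k) + 460)/(2*sin(k)^3 + 5*sin(k) - 3)^3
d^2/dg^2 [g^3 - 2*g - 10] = 6*g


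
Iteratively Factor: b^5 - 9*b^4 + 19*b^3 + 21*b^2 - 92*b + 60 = (b - 3)*(b^4 - 6*b^3 + b^2 + 24*b - 20) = (b - 5)*(b - 3)*(b^3 - b^2 - 4*b + 4) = (b - 5)*(b - 3)*(b - 1)*(b^2 - 4) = (b - 5)*(b - 3)*(b - 2)*(b - 1)*(b + 2)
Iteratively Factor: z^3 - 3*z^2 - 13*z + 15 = (z - 1)*(z^2 - 2*z - 15) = (z - 5)*(z - 1)*(z + 3)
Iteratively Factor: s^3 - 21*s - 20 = (s + 1)*(s^2 - s - 20) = (s - 5)*(s + 1)*(s + 4)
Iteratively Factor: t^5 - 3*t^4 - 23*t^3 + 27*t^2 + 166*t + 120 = (t + 2)*(t^4 - 5*t^3 - 13*t^2 + 53*t + 60) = (t + 2)*(t + 3)*(t^3 - 8*t^2 + 11*t + 20) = (t - 4)*(t + 2)*(t + 3)*(t^2 - 4*t - 5) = (t - 4)*(t + 1)*(t + 2)*(t + 3)*(t - 5)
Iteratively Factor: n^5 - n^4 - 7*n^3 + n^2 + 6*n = (n)*(n^4 - n^3 - 7*n^2 + n + 6) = n*(n - 1)*(n^3 - 7*n - 6) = n*(n - 1)*(n + 2)*(n^2 - 2*n - 3) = n*(n - 3)*(n - 1)*(n + 2)*(n + 1)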